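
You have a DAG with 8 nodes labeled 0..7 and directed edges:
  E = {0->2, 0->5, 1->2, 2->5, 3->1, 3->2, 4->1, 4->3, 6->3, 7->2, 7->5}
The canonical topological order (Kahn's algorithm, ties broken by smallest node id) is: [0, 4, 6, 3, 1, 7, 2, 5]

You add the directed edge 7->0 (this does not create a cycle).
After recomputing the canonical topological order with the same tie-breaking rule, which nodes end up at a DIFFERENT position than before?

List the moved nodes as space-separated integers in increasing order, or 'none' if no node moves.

Old toposort: [0, 4, 6, 3, 1, 7, 2, 5]
Added edge 7->0
Recompute Kahn (smallest-id tiebreak):
  initial in-degrees: [1, 2, 4, 2, 0, 3, 0, 0]
  ready (indeg=0): [4, 6, 7]
  pop 4: indeg[1]->1; indeg[3]->1 | ready=[6, 7] | order so far=[4]
  pop 6: indeg[3]->0 | ready=[3, 7] | order so far=[4, 6]
  pop 3: indeg[1]->0; indeg[2]->3 | ready=[1, 7] | order so far=[4, 6, 3]
  pop 1: indeg[2]->2 | ready=[7] | order so far=[4, 6, 3, 1]
  pop 7: indeg[0]->0; indeg[2]->1; indeg[5]->2 | ready=[0] | order so far=[4, 6, 3, 1, 7]
  pop 0: indeg[2]->0; indeg[5]->1 | ready=[2] | order so far=[4, 6, 3, 1, 7, 0]
  pop 2: indeg[5]->0 | ready=[5] | order so far=[4, 6, 3, 1, 7, 0, 2]
  pop 5: no out-edges | ready=[] | order so far=[4, 6, 3, 1, 7, 0, 2, 5]
New canonical toposort: [4, 6, 3, 1, 7, 0, 2, 5]
Compare positions:
  Node 0: index 0 -> 5 (moved)
  Node 1: index 4 -> 3 (moved)
  Node 2: index 6 -> 6 (same)
  Node 3: index 3 -> 2 (moved)
  Node 4: index 1 -> 0 (moved)
  Node 5: index 7 -> 7 (same)
  Node 6: index 2 -> 1 (moved)
  Node 7: index 5 -> 4 (moved)
Nodes that changed position: 0 1 3 4 6 7

Answer: 0 1 3 4 6 7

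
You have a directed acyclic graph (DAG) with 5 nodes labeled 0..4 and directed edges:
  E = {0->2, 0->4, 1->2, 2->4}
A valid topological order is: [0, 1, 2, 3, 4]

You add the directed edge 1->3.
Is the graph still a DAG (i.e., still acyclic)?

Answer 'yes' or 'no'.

Given toposort: [0, 1, 2, 3, 4]
Position of 1: index 1; position of 3: index 3
New edge 1->3: forward
Forward edge: respects the existing order. Still a DAG, same toposort still valid.
Still a DAG? yes

Answer: yes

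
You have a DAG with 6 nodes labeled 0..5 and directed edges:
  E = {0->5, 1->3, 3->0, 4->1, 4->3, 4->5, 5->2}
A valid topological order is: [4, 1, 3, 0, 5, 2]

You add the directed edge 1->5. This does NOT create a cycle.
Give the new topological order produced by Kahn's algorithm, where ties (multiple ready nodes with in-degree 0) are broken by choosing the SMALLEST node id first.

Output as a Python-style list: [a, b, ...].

Answer: [4, 1, 3, 0, 5, 2]

Derivation:
Old toposort: [4, 1, 3, 0, 5, 2]
Added edge: 1->5
Position of 1 (1) < position of 5 (4). Old order still valid.
Run Kahn's algorithm (break ties by smallest node id):
  initial in-degrees: [1, 1, 1, 2, 0, 3]
  ready (indeg=0): [4]
  pop 4: indeg[1]->0; indeg[3]->1; indeg[5]->2 | ready=[1] | order so far=[4]
  pop 1: indeg[3]->0; indeg[5]->1 | ready=[3] | order so far=[4, 1]
  pop 3: indeg[0]->0 | ready=[0] | order so far=[4, 1, 3]
  pop 0: indeg[5]->0 | ready=[5] | order so far=[4, 1, 3, 0]
  pop 5: indeg[2]->0 | ready=[2] | order so far=[4, 1, 3, 0, 5]
  pop 2: no out-edges | ready=[] | order so far=[4, 1, 3, 0, 5, 2]
  Result: [4, 1, 3, 0, 5, 2]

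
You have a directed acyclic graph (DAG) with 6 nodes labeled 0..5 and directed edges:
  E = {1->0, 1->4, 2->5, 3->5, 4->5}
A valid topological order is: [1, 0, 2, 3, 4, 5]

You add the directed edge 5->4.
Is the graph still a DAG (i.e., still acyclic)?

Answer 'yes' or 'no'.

Answer: no

Derivation:
Given toposort: [1, 0, 2, 3, 4, 5]
Position of 5: index 5; position of 4: index 4
New edge 5->4: backward (u after v in old order)
Backward edge: old toposort is now invalid. Check if this creates a cycle.
Does 4 already reach 5? Reachable from 4: [4, 5]. YES -> cycle!
Still a DAG? no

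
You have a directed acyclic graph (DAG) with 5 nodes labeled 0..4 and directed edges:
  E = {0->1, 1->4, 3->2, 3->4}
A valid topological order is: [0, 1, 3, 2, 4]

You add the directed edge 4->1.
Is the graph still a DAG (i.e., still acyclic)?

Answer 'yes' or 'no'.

Answer: no

Derivation:
Given toposort: [0, 1, 3, 2, 4]
Position of 4: index 4; position of 1: index 1
New edge 4->1: backward (u after v in old order)
Backward edge: old toposort is now invalid. Check if this creates a cycle.
Does 1 already reach 4? Reachable from 1: [1, 4]. YES -> cycle!
Still a DAG? no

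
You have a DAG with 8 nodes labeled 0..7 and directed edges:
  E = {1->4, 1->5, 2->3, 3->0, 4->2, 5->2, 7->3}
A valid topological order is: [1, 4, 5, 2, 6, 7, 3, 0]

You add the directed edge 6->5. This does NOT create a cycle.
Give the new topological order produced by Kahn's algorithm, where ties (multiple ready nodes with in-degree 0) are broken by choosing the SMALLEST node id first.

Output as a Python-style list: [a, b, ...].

Answer: [1, 4, 6, 5, 2, 7, 3, 0]

Derivation:
Old toposort: [1, 4, 5, 2, 6, 7, 3, 0]
Added edge: 6->5
Position of 6 (4) > position of 5 (2). Must reorder: 6 must now come before 5.
Run Kahn's algorithm (break ties by smallest node id):
  initial in-degrees: [1, 0, 2, 2, 1, 2, 0, 0]
  ready (indeg=0): [1, 6, 7]
  pop 1: indeg[4]->0; indeg[5]->1 | ready=[4, 6, 7] | order so far=[1]
  pop 4: indeg[2]->1 | ready=[6, 7] | order so far=[1, 4]
  pop 6: indeg[5]->0 | ready=[5, 7] | order so far=[1, 4, 6]
  pop 5: indeg[2]->0 | ready=[2, 7] | order so far=[1, 4, 6, 5]
  pop 2: indeg[3]->1 | ready=[7] | order so far=[1, 4, 6, 5, 2]
  pop 7: indeg[3]->0 | ready=[3] | order so far=[1, 4, 6, 5, 2, 7]
  pop 3: indeg[0]->0 | ready=[0] | order so far=[1, 4, 6, 5, 2, 7, 3]
  pop 0: no out-edges | ready=[] | order so far=[1, 4, 6, 5, 2, 7, 3, 0]
  Result: [1, 4, 6, 5, 2, 7, 3, 0]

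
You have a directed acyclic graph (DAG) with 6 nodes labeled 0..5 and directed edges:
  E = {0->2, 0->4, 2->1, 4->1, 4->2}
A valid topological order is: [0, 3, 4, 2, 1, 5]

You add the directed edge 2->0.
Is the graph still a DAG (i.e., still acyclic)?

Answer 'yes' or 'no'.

Given toposort: [0, 3, 4, 2, 1, 5]
Position of 2: index 3; position of 0: index 0
New edge 2->0: backward (u after v in old order)
Backward edge: old toposort is now invalid. Check if this creates a cycle.
Does 0 already reach 2? Reachable from 0: [0, 1, 2, 4]. YES -> cycle!
Still a DAG? no

Answer: no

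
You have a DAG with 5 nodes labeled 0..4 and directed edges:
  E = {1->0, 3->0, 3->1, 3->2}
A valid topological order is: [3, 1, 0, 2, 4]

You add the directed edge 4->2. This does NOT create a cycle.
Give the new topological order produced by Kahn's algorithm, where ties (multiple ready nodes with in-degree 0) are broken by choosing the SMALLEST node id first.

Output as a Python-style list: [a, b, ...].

Old toposort: [3, 1, 0, 2, 4]
Added edge: 4->2
Position of 4 (4) > position of 2 (3). Must reorder: 4 must now come before 2.
Run Kahn's algorithm (break ties by smallest node id):
  initial in-degrees: [2, 1, 2, 0, 0]
  ready (indeg=0): [3, 4]
  pop 3: indeg[0]->1; indeg[1]->0; indeg[2]->1 | ready=[1, 4] | order so far=[3]
  pop 1: indeg[0]->0 | ready=[0, 4] | order so far=[3, 1]
  pop 0: no out-edges | ready=[4] | order so far=[3, 1, 0]
  pop 4: indeg[2]->0 | ready=[2] | order so far=[3, 1, 0, 4]
  pop 2: no out-edges | ready=[] | order so far=[3, 1, 0, 4, 2]
  Result: [3, 1, 0, 4, 2]

Answer: [3, 1, 0, 4, 2]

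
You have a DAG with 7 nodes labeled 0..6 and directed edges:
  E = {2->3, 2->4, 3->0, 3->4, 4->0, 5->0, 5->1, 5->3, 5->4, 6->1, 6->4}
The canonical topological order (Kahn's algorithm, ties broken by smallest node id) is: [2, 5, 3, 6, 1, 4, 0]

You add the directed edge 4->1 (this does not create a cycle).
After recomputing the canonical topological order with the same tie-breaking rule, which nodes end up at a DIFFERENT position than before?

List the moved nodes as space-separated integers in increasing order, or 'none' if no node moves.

Answer: 0 1 4

Derivation:
Old toposort: [2, 5, 3, 6, 1, 4, 0]
Added edge 4->1
Recompute Kahn (smallest-id tiebreak):
  initial in-degrees: [3, 3, 0, 2, 4, 0, 0]
  ready (indeg=0): [2, 5, 6]
  pop 2: indeg[3]->1; indeg[4]->3 | ready=[5, 6] | order so far=[2]
  pop 5: indeg[0]->2; indeg[1]->2; indeg[3]->0; indeg[4]->2 | ready=[3, 6] | order so far=[2, 5]
  pop 3: indeg[0]->1; indeg[4]->1 | ready=[6] | order so far=[2, 5, 3]
  pop 6: indeg[1]->1; indeg[4]->0 | ready=[4] | order so far=[2, 5, 3, 6]
  pop 4: indeg[0]->0; indeg[1]->0 | ready=[0, 1] | order so far=[2, 5, 3, 6, 4]
  pop 0: no out-edges | ready=[1] | order so far=[2, 5, 3, 6, 4, 0]
  pop 1: no out-edges | ready=[] | order so far=[2, 5, 3, 6, 4, 0, 1]
New canonical toposort: [2, 5, 3, 6, 4, 0, 1]
Compare positions:
  Node 0: index 6 -> 5 (moved)
  Node 1: index 4 -> 6 (moved)
  Node 2: index 0 -> 0 (same)
  Node 3: index 2 -> 2 (same)
  Node 4: index 5 -> 4 (moved)
  Node 5: index 1 -> 1 (same)
  Node 6: index 3 -> 3 (same)
Nodes that changed position: 0 1 4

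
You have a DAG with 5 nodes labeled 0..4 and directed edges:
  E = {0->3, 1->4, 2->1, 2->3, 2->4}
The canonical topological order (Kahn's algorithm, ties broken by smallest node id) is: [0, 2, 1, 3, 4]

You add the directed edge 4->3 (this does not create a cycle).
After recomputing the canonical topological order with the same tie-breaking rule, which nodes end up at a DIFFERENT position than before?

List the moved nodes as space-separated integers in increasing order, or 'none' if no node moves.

Answer: 3 4

Derivation:
Old toposort: [0, 2, 1, 3, 4]
Added edge 4->3
Recompute Kahn (smallest-id tiebreak):
  initial in-degrees: [0, 1, 0, 3, 2]
  ready (indeg=0): [0, 2]
  pop 0: indeg[3]->2 | ready=[2] | order so far=[0]
  pop 2: indeg[1]->0; indeg[3]->1; indeg[4]->1 | ready=[1] | order so far=[0, 2]
  pop 1: indeg[4]->0 | ready=[4] | order so far=[0, 2, 1]
  pop 4: indeg[3]->0 | ready=[3] | order so far=[0, 2, 1, 4]
  pop 3: no out-edges | ready=[] | order so far=[0, 2, 1, 4, 3]
New canonical toposort: [0, 2, 1, 4, 3]
Compare positions:
  Node 0: index 0 -> 0 (same)
  Node 1: index 2 -> 2 (same)
  Node 2: index 1 -> 1 (same)
  Node 3: index 3 -> 4 (moved)
  Node 4: index 4 -> 3 (moved)
Nodes that changed position: 3 4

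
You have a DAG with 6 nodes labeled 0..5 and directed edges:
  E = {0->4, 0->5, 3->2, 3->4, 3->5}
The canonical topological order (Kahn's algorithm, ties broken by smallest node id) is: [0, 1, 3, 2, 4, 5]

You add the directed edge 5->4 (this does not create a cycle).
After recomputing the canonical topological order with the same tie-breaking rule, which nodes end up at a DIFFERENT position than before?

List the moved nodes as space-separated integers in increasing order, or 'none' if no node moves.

Old toposort: [0, 1, 3, 2, 4, 5]
Added edge 5->4
Recompute Kahn (smallest-id tiebreak):
  initial in-degrees: [0, 0, 1, 0, 3, 2]
  ready (indeg=0): [0, 1, 3]
  pop 0: indeg[4]->2; indeg[5]->1 | ready=[1, 3] | order so far=[0]
  pop 1: no out-edges | ready=[3] | order so far=[0, 1]
  pop 3: indeg[2]->0; indeg[4]->1; indeg[5]->0 | ready=[2, 5] | order so far=[0, 1, 3]
  pop 2: no out-edges | ready=[5] | order so far=[0, 1, 3, 2]
  pop 5: indeg[4]->0 | ready=[4] | order so far=[0, 1, 3, 2, 5]
  pop 4: no out-edges | ready=[] | order so far=[0, 1, 3, 2, 5, 4]
New canonical toposort: [0, 1, 3, 2, 5, 4]
Compare positions:
  Node 0: index 0 -> 0 (same)
  Node 1: index 1 -> 1 (same)
  Node 2: index 3 -> 3 (same)
  Node 3: index 2 -> 2 (same)
  Node 4: index 4 -> 5 (moved)
  Node 5: index 5 -> 4 (moved)
Nodes that changed position: 4 5

Answer: 4 5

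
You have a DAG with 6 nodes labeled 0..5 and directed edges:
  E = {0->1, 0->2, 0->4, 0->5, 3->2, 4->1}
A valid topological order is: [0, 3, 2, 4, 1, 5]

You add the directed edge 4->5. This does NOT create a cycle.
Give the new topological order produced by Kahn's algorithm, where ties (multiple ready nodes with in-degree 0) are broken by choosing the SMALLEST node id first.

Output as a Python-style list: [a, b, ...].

Answer: [0, 3, 2, 4, 1, 5]

Derivation:
Old toposort: [0, 3, 2, 4, 1, 5]
Added edge: 4->5
Position of 4 (3) < position of 5 (5). Old order still valid.
Run Kahn's algorithm (break ties by smallest node id):
  initial in-degrees: [0, 2, 2, 0, 1, 2]
  ready (indeg=0): [0, 3]
  pop 0: indeg[1]->1; indeg[2]->1; indeg[4]->0; indeg[5]->1 | ready=[3, 4] | order so far=[0]
  pop 3: indeg[2]->0 | ready=[2, 4] | order so far=[0, 3]
  pop 2: no out-edges | ready=[4] | order so far=[0, 3, 2]
  pop 4: indeg[1]->0; indeg[5]->0 | ready=[1, 5] | order so far=[0, 3, 2, 4]
  pop 1: no out-edges | ready=[5] | order so far=[0, 3, 2, 4, 1]
  pop 5: no out-edges | ready=[] | order so far=[0, 3, 2, 4, 1, 5]
  Result: [0, 3, 2, 4, 1, 5]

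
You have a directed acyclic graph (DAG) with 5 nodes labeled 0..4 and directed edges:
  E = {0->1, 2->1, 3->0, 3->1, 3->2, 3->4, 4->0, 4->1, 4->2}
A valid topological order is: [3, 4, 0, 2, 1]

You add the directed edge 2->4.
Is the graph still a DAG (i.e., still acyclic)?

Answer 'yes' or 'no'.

Answer: no

Derivation:
Given toposort: [3, 4, 0, 2, 1]
Position of 2: index 3; position of 4: index 1
New edge 2->4: backward (u after v in old order)
Backward edge: old toposort is now invalid. Check if this creates a cycle.
Does 4 already reach 2? Reachable from 4: [0, 1, 2, 4]. YES -> cycle!
Still a DAG? no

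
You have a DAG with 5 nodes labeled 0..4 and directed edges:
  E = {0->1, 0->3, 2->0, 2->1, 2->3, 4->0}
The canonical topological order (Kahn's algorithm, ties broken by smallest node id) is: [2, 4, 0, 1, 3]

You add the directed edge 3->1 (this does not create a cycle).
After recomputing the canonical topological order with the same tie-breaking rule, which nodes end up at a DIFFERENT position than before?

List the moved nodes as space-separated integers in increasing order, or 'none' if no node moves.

Answer: 1 3

Derivation:
Old toposort: [2, 4, 0, 1, 3]
Added edge 3->1
Recompute Kahn (smallest-id tiebreak):
  initial in-degrees: [2, 3, 0, 2, 0]
  ready (indeg=0): [2, 4]
  pop 2: indeg[0]->1; indeg[1]->2; indeg[3]->1 | ready=[4] | order so far=[2]
  pop 4: indeg[0]->0 | ready=[0] | order so far=[2, 4]
  pop 0: indeg[1]->1; indeg[3]->0 | ready=[3] | order so far=[2, 4, 0]
  pop 3: indeg[1]->0 | ready=[1] | order so far=[2, 4, 0, 3]
  pop 1: no out-edges | ready=[] | order so far=[2, 4, 0, 3, 1]
New canonical toposort: [2, 4, 0, 3, 1]
Compare positions:
  Node 0: index 2 -> 2 (same)
  Node 1: index 3 -> 4 (moved)
  Node 2: index 0 -> 0 (same)
  Node 3: index 4 -> 3 (moved)
  Node 4: index 1 -> 1 (same)
Nodes that changed position: 1 3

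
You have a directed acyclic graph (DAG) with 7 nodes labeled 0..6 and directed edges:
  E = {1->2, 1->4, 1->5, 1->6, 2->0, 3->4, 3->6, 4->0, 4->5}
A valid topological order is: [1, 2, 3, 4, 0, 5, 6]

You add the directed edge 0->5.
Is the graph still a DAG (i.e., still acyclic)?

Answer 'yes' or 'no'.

Given toposort: [1, 2, 3, 4, 0, 5, 6]
Position of 0: index 4; position of 5: index 5
New edge 0->5: forward
Forward edge: respects the existing order. Still a DAG, same toposort still valid.
Still a DAG? yes

Answer: yes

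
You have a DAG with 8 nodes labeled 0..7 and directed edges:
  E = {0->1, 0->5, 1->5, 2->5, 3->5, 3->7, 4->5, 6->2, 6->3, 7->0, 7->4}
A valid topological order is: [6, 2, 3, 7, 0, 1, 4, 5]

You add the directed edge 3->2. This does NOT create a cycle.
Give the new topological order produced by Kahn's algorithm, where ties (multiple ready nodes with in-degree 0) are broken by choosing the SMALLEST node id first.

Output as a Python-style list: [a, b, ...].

Old toposort: [6, 2, 3, 7, 0, 1, 4, 5]
Added edge: 3->2
Position of 3 (2) > position of 2 (1). Must reorder: 3 must now come before 2.
Run Kahn's algorithm (break ties by smallest node id):
  initial in-degrees: [1, 1, 2, 1, 1, 5, 0, 1]
  ready (indeg=0): [6]
  pop 6: indeg[2]->1; indeg[3]->0 | ready=[3] | order so far=[6]
  pop 3: indeg[2]->0; indeg[5]->4; indeg[7]->0 | ready=[2, 7] | order so far=[6, 3]
  pop 2: indeg[5]->3 | ready=[7] | order so far=[6, 3, 2]
  pop 7: indeg[0]->0; indeg[4]->0 | ready=[0, 4] | order so far=[6, 3, 2, 7]
  pop 0: indeg[1]->0; indeg[5]->2 | ready=[1, 4] | order so far=[6, 3, 2, 7, 0]
  pop 1: indeg[5]->1 | ready=[4] | order so far=[6, 3, 2, 7, 0, 1]
  pop 4: indeg[5]->0 | ready=[5] | order so far=[6, 3, 2, 7, 0, 1, 4]
  pop 5: no out-edges | ready=[] | order so far=[6, 3, 2, 7, 0, 1, 4, 5]
  Result: [6, 3, 2, 7, 0, 1, 4, 5]

Answer: [6, 3, 2, 7, 0, 1, 4, 5]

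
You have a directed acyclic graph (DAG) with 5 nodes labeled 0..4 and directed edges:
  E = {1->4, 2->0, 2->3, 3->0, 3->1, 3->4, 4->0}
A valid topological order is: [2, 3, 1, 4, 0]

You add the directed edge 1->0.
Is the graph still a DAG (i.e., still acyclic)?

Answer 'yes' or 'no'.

Given toposort: [2, 3, 1, 4, 0]
Position of 1: index 2; position of 0: index 4
New edge 1->0: forward
Forward edge: respects the existing order. Still a DAG, same toposort still valid.
Still a DAG? yes

Answer: yes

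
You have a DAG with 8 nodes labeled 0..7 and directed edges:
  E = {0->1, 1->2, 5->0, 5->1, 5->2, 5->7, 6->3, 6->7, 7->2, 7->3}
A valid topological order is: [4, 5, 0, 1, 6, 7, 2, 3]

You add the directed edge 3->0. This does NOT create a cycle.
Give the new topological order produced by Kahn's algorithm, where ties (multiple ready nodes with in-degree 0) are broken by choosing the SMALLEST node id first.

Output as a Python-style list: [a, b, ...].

Answer: [4, 5, 6, 7, 3, 0, 1, 2]

Derivation:
Old toposort: [4, 5, 0, 1, 6, 7, 2, 3]
Added edge: 3->0
Position of 3 (7) > position of 0 (2). Must reorder: 3 must now come before 0.
Run Kahn's algorithm (break ties by smallest node id):
  initial in-degrees: [2, 2, 3, 2, 0, 0, 0, 2]
  ready (indeg=0): [4, 5, 6]
  pop 4: no out-edges | ready=[5, 6] | order so far=[4]
  pop 5: indeg[0]->1; indeg[1]->1; indeg[2]->2; indeg[7]->1 | ready=[6] | order so far=[4, 5]
  pop 6: indeg[3]->1; indeg[7]->0 | ready=[7] | order so far=[4, 5, 6]
  pop 7: indeg[2]->1; indeg[3]->0 | ready=[3] | order so far=[4, 5, 6, 7]
  pop 3: indeg[0]->0 | ready=[0] | order so far=[4, 5, 6, 7, 3]
  pop 0: indeg[1]->0 | ready=[1] | order so far=[4, 5, 6, 7, 3, 0]
  pop 1: indeg[2]->0 | ready=[2] | order so far=[4, 5, 6, 7, 3, 0, 1]
  pop 2: no out-edges | ready=[] | order so far=[4, 5, 6, 7, 3, 0, 1, 2]
  Result: [4, 5, 6, 7, 3, 0, 1, 2]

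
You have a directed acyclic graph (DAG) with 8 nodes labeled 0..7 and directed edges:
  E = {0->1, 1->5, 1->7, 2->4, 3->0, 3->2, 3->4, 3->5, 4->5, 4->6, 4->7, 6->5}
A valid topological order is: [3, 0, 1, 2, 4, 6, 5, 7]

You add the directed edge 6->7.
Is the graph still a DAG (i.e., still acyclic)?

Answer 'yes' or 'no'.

Answer: yes

Derivation:
Given toposort: [3, 0, 1, 2, 4, 6, 5, 7]
Position of 6: index 5; position of 7: index 7
New edge 6->7: forward
Forward edge: respects the existing order. Still a DAG, same toposort still valid.
Still a DAG? yes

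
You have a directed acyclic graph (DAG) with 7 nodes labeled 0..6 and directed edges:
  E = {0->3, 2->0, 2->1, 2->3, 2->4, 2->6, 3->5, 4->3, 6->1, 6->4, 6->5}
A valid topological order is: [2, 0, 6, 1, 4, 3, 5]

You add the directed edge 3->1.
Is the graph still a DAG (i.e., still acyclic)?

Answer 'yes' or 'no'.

Given toposort: [2, 0, 6, 1, 4, 3, 5]
Position of 3: index 5; position of 1: index 3
New edge 3->1: backward (u after v in old order)
Backward edge: old toposort is now invalid. Check if this creates a cycle.
Does 1 already reach 3? Reachable from 1: [1]. NO -> still a DAG (reorder needed).
Still a DAG? yes

Answer: yes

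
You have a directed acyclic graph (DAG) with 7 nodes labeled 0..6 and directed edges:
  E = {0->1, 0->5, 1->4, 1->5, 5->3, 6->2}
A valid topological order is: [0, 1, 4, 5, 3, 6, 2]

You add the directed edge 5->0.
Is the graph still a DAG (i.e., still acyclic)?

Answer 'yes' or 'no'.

Given toposort: [0, 1, 4, 5, 3, 6, 2]
Position of 5: index 3; position of 0: index 0
New edge 5->0: backward (u after v in old order)
Backward edge: old toposort is now invalid. Check if this creates a cycle.
Does 0 already reach 5? Reachable from 0: [0, 1, 3, 4, 5]. YES -> cycle!
Still a DAG? no

Answer: no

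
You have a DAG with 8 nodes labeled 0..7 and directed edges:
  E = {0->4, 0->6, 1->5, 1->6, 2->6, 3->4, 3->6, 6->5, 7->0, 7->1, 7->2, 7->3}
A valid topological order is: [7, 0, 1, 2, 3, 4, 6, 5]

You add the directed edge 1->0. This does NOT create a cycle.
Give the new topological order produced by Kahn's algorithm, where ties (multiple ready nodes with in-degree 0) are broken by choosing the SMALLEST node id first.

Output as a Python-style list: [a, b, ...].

Answer: [7, 1, 0, 2, 3, 4, 6, 5]

Derivation:
Old toposort: [7, 0, 1, 2, 3, 4, 6, 5]
Added edge: 1->0
Position of 1 (2) > position of 0 (1). Must reorder: 1 must now come before 0.
Run Kahn's algorithm (break ties by smallest node id):
  initial in-degrees: [2, 1, 1, 1, 2, 2, 4, 0]
  ready (indeg=0): [7]
  pop 7: indeg[0]->1; indeg[1]->0; indeg[2]->0; indeg[3]->0 | ready=[1, 2, 3] | order so far=[7]
  pop 1: indeg[0]->0; indeg[5]->1; indeg[6]->3 | ready=[0, 2, 3] | order so far=[7, 1]
  pop 0: indeg[4]->1; indeg[6]->2 | ready=[2, 3] | order so far=[7, 1, 0]
  pop 2: indeg[6]->1 | ready=[3] | order so far=[7, 1, 0, 2]
  pop 3: indeg[4]->0; indeg[6]->0 | ready=[4, 6] | order so far=[7, 1, 0, 2, 3]
  pop 4: no out-edges | ready=[6] | order so far=[7, 1, 0, 2, 3, 4]
  pop 6: indeg[5]->0 | ready=[5] | order so far=[7, 1, 0, 2, 3, 4, 6]
  pop 5: no out-edges | ready=[] | order so far=[7, 1, 0, 2, 3, 4, 6, 5]
  Result: [7, 1, 0, 2, 3, 4, 6, 5]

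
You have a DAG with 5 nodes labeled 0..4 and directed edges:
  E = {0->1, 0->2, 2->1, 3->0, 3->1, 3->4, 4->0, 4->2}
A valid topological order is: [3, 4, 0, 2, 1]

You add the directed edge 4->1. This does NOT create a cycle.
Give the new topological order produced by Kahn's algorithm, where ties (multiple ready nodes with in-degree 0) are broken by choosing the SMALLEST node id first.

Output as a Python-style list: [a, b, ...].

Answer: [3, 4, 0, 2, 1]

Derivation:
Old toposort: [3, 4, 0, 2, 1]
Added edge: 4->1
Position of 4 (1) < position of 1 (4). Old order still valid.
Run Kahn's algorithm (break ties by smallest node id):
  initial in-degrees: [2, 4, 2, 0, 1]
  ready (indeg=0): [3]
  pop 3: indeg[0]->1; indeg[1]->3; indeg[4]->0 | ready=[4] | order so far=[3]
  pop 4: indeg[0]->0; indeg[1]->2; indeg[2]->1 | ready=[0] | order so far=[3, 4]
  pop 0: indeg[1]->1; indeg[2]->0 | ready=[2] | order so far=[3, 4, 0]
  pop 2: indeg[1]->0 | ready=[1] | order so far=[3, 4, 0, 2]
  pop 1: no out-edges | ready=[] | order so far=[3, 4, 0, 2, 1]
  Result: [3, 4, 0, 2, 1]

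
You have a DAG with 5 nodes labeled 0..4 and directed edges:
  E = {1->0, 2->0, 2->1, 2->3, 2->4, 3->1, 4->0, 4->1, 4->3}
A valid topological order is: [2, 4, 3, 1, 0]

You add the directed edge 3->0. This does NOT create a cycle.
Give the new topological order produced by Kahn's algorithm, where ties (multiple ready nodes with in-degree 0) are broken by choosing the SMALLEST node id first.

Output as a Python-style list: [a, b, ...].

Old toposort: [2, 4, 3, 1, 0]
Added edge: 3->0
Position of 3 (2) < position of 0 (4). Old order still valid.
Run Kahn's algorithm (break ties by smallest node id):
  initial in-degrees: [4, 3, 0, 2, 1]
  ready (indeg=0): [2]
  pop 2: indeg[0]->3; indeg[1]->2; indeg[3]->1; indeg[4]->0 | ready=[4] | order so far=[2]
  pop 4: indeg[0]->2; indeg[1]->1; indeg[3]->0 | ready=[3] | order so far=[2, 4]
  pop 3: indeg[0]->1; indeg[1]->0 | ready=[1] | order so far=[2, 4, 3]
  pop 1: indeg[0]->0 | ready=[0] | order so far=[2, 4, 3, 1]
  pop 0: no out-edges | ready=[] | order so far=[2, 4, 3, 1, 0]
  Result: [2, 4, 3, 1, 0]

Answer: [2, 4, 3, 1, 0]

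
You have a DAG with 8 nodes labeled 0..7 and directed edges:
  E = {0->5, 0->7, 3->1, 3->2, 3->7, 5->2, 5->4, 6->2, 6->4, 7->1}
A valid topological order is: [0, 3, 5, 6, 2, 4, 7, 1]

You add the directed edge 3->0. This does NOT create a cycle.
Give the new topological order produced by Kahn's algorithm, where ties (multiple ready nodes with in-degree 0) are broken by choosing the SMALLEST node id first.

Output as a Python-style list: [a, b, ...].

Old toposort: [0, 3, 5, 6, 2, 4, 7, 1]
Added edge: 3->0
Position of 3 (1) > position of 0 (0). Must reorder: 3 must now come before 0.
Run Kahn's algorithm (break ties by smallest node id):
  initial in-degrees: [1, 2, 3, 0, 2, 1, 0, 2]
  ready (indeg=0): [3, 6]
  pop 3: indeg[0]->0; indeg[1]->1; indeg[2]->2; indeg[7]->1 | ready=[0, 6] | order so far=[3]
  pop 0: indeg[5]->0; indeg[7]->0 | ready=[5, 6, 7] | order so far=[3, 0]
  pop 5: indeg[2]->1; indeg[4]->1 | ready=[6, 7] | order so far=[3, 0, 5]
  pop 6: indeg[2]->0; indeg[4]->0 | ready=[2, 4, 7] | order so far=[3, 0, 5, 6]
  pop 2: no out-edges | ready=[4, 7] | order so far=[3, 0, 5, 6, 2]
  pop 4: no out-edges | ready=[7] | order so far=[3, 0, 5, 6, 2, 4]
  pop 7: indeg[1]->0 | ready=[1] | order so far=[3, 0, 5, 6, 2, 4, 7]
  pop 1: no out-edges | ready=[] | order so far=[3, 0, 5, 6, 2, 4, 7, 1]
  Result: [3, 0, 5, 6, 2, 4, 7, 1]

Answer: [3, 0, 5, 6, 2, 4, 7, 1]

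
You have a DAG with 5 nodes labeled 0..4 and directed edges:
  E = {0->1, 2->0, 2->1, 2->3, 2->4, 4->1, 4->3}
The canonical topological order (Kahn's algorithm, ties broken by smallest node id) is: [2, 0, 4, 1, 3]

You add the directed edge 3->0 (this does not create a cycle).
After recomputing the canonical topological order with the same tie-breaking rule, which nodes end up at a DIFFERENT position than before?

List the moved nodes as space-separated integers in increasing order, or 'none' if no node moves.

Old toposort: [2, 0, 4, 1, 3]
Added edge 3->0
Recompute Kahn (smallest-id tiebreak):
  initial in-degrees: [2, 3, 0, 2, 1]
  ready (indeg=0): [2]
  pop 2: indeg[0]->1; indeg[1]->2; indeg[3]->1; indeg[4]->0 | ready=[4] | order so far=[2]
  pop 4: indeg[1]->1; indeg[3]->0 | ready=[3] | order so far=[2, 4]
  pop 3: indeg[0]->0 | ready=[0] | order so far=[2, 4, 3]
  pop 0: indeg[1]->0 | ready=[1] | order so far=[2, 4, 3, 0]
  pop 1: no out-edges | ready=[] | order so far=[2, 4, 3, 0, 1]
New canonical toposort: [2, 4, 3, 0, 1]
Compare positions:
  Node 0: index 1 -> 3 (moved)
  Node 1: index 3 -> 4 (moved)
  Node 2: index 0 -> 0 (same)
  Node 3: index 4 -> 2 (moved)
  Node 4: index 2 -> 1 (moved)
Nodes that changed position: 0 1 3 4

Answer: 0 1 3 4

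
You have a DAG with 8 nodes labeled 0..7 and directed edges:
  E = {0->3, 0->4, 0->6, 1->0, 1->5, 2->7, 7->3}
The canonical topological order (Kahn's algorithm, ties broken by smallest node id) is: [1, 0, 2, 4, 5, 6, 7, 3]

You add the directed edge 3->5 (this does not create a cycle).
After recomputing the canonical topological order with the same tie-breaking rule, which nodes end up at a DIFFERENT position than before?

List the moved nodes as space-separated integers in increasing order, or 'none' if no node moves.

Old toposort: [1, 0, 2, 4, 5, 6, 7, 3]
Added edge 3->5
Recompute Kahn (smallest-id tiebreak):
  initial in-degrees: [1, 0, 0, 2, 1, 2, 1, 1]
  ready (indeg=0): [1, 2]
  pop 1: indeg[0]->0; indeg[5]->1 | ready=[0, 2] | order so far=[1]
  pop 0: indeg[3]->1; indeg[4]->0; indeg[6]->0 | ready=[2, 4, 6] | order so far=[1, 0]
  pop 2: indeg[7]->0 | ready=[4, 6, 7] | order so far=[1, 0, 2]
  pop 4: no out-edges | ready=[6, 7] | order so far=[1, 0, 2, 4]
  pop 6: no out-edges | ready=[7] | order so far=[1, 0, 2, 4, 6]
  pop 7: indeg[3]->0 | ready=[3] | order so far=[1, 0, 2, 4, 6, 7]
  pop 3: indeg[5]->0 | ready=[5] | order so far=[1, 0, 2, 4, 6, 7, 3]
  pop 5: no out-edges | ready=[] | order so far=[1, 0, 2, 4, 6, 7, 3, 5]
New canonical toposort: [1, 0, 2, 4, 6, 7, 3, 5]
Compare positions:
  Node 0: index 1 -> 1 (same)
  Node 1: index 0 -> 0 (same)
  Node 2: index 2 -> 2 (same)
  Node 3: index 7 -> 6 (moved)
  Node 4: index 3 -> 3 (same)
  Node 5: index 4 -> 7 (moved)
  Node 6: index 5 -> 4 (moved)
  Node 7: index 6 -> 5 (moved)
Nodes that changed position: 3 5 6 7

Answer: 3 5 6 7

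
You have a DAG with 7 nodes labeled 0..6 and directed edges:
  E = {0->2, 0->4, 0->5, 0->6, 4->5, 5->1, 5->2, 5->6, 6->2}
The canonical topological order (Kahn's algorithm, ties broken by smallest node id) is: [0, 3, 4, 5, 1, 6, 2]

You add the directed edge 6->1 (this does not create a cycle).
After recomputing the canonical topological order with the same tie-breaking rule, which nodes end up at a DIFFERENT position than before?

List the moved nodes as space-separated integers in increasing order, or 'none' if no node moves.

Answer: 1 6

Derivation:
Old toposort: [0, 3, 4, 5, 1, 6, 2]
Added edge 6->1
Recompute Kahn (smallest-id tiebreak):
  initial in-degrees: [0, 2, 3, 0, 1, 2, 2]
  ready (indeg=0): [0, 3]
  pop 0: indeg[2]->2; indeg[4]->0; indeg[5]->1; indeg[6]->1 | ready=[3, 4] | order so far=[0]
  pop 3: no out-edges | ready=[4] | order so far=[0, 3]
  pop 4: indeg[5]->0 | ready=[5] | order so far=[0, 3, 4]
  pop 5: indeg[1]->1; indeg[2]->1; indeg[6]->0 | ready=[6] | order so far=[0, 3, 4, 5]
  pop 6: indeg[1]->0; indeg[2]->0 | ready=[1, 2] | order so far=[0, 3, 4, 5, 6]
  pop 1: no out-edges | ready=[2] | order so far=[0, 3, 4, 5, 6, 1]
  pop 2: no out-edges | ready=[] | order so far=[0, 3, 4, 5, 6, 1, 2]
New canonical toposort: [0, 3, 4, 5, 6, 1, 2]
Compare positions:
  Node 0: index 0 -> 0 (same)
  Node 1: index 4 -> 5 (moved)
  Node 2: index 6 -> 6 (same)
  Node 3: index 1 -> 1 (same)
  Node 4: index 2 -> 2 (same)
  Node 5: index 3 -> 3 (same)
  Node 6: index 5 -> 4 (moved)
Nodes that changed position: 1 6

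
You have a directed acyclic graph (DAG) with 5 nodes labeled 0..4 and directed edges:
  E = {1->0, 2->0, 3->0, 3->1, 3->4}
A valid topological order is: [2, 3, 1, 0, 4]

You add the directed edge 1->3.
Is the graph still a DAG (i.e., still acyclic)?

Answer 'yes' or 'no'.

Answer: no

Derivation:
Given toposort: [2, 3, 1, 0, 4]
Position of 1: index 2; position of 3: index 1
New edge 1->3: backward (u after v in old order)
Backward edge: old toposort is now invalid. Check if this creates a cycle.
Does 3 already reach 1? Reachable from 3: [0, 1, 3, 4]. YES -> cycle!
Still a DAG? no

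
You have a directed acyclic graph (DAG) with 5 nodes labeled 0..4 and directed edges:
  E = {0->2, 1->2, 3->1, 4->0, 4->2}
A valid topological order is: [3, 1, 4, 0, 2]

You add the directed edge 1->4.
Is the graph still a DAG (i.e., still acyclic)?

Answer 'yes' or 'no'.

Answer: yes

Derivation:
Given toposort: [3, 1, 4, 0, 2]
Position of 1: index 1; position of 4: index 2
New edge 1->4: forward
Forward edge: respects the existing order. Still a DAG, same toposort still valid.
Still a DAG? yes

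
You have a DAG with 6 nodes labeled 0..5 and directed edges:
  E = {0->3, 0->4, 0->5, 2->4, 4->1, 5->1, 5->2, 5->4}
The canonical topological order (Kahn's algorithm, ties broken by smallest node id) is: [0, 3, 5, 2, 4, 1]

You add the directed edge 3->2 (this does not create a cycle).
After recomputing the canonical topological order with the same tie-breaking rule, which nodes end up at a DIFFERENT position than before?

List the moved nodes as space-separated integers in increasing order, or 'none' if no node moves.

Answer: none

Derivation:
Old toposort: [0, 3, 5, 2, 4, 1]
Added edge 3->2
Recompute Kahn (smallest-id tiebreak):
  initial in-degrees: [0, 2, 2, 1, 3, 1]
  ready (indeg=0): [0]
  pop 0: indeg[3]->0; indeg[4]->2; indeg[5]->0 | ready=[3, 5] | order so far=[0]
  pop 3: indeg[2]->1 | ready=[5] | order so far=[0, 3]
  pop 5: indeg[1]->1; indeg[2]->0; indeg[4]->1 | ready=[2] | order so far=[0, 3, 5]
  pop 2: indeg[4]->0 | ready=[4] | order so far=[0, 3, 5, 2]
  pop 4: indeg[1]->0 | ready=[1] | order so far=[0, 3, 5, 2, 4]
  pop 1: no out-edges | ready=[] | order so far=[0, 3, 5, 2, 4, 1]
New canonical toposort: [0, 3, 5, 2, 4, 1]
Compare positions:
  Node 0: index 0 -> 0 (same)
  Node 1: index 5 -> 5 (same)
  Node 2: index 3 -> 3 (same)
  Node 3: index 1 -> 1 (same)
  Node 4: index 4 -> 4 (same)
  Node 5: index 2 -> 2 (same)
Nodes that changed position: none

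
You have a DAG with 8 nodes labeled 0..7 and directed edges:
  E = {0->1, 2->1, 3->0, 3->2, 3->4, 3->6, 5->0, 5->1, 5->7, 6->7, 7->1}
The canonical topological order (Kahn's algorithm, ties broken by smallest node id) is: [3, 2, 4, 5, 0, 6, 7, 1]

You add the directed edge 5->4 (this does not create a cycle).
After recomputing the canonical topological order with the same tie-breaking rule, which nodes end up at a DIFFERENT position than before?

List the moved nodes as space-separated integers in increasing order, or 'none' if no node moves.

Old toposort: [3, 2, 4, 5, 0, 6, 7, 1]
Added edge 5->4
Recompute Kahn (smallest-id tiebreak):
  initial in-degrees: [2, 4, 1, 0, 2, 0, 1, 2]
  ready (indeg=0): [3, 5]
  pop 3: indeg[0]->1; indeg[2]->0; indeg[4]->1; indeg[6]->0 | ready=[2, 5, 6] | order so far=[3]
  pop 2: indeg[1]->3 | ready=[5, 6] | order so far=[3, 2]
  pop 5: indeg[0]->0; indeg[1]->2; indeg[4]->0; indeg[7]->1 | ready=[0, 4, 6] | order so far=[3, 2, 5]
  pop 0: indeg[1]->1 | ready=[4, 6] | order so far=[3, 2, 5, 0]
  pop 4: no out-edges | ready=[6] | order so far=[3, 2, 5, 0, 4]
  pop 6: indeg[7]->0 | ready=[7] | order so far=[3, 2, 5, 0, 4, 6]
  pop 7: indeg[1]->0 | ready=[1] | order so far=[3, 2, 5, 0, 4, 6, 7]
  pop 1: no out-edges | ready=[] | order so far=[3, 2, 5, 0, 4, 6, 7, 1]
New canonical toposort: [3, 2, 5, 0, 4, 6, 7, 1]
Compare positions:
  Node 0: index 4 -> 3 (moved)
  Node 1: index 7 -> 7 (same)
  Node 2: index 1 -> 1 (same)
  Node 3: index 0 -> 0 (same)
  Node 4: index 2 -> 4 (moved)
  Node 5: index 3 -> 2 (moved)
  Node 6: index 5 -> 5 (same)
  Node 7: index 6 -> 6 (same)
Nodes that changed position: 0 4 5

Answer: 0 4 5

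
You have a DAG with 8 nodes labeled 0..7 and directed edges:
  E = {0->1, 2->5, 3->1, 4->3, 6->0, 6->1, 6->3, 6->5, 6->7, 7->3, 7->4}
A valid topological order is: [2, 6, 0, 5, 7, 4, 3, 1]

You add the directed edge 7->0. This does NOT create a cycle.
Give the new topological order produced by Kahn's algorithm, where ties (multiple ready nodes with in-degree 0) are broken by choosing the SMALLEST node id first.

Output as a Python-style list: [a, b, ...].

Answer: [2, 6, 5, 7, 0, 4, 3, 1]

Derivation:
Old toposort: [2, 6, 0, 5, 7, 4, 3, 1]
Added edge: 7->0
Position of 7 (4) > position of 0 (2). Must reorder: 7 must now come before 0.
Run Kahn's algorithm (break ties by smallest node id):
  initial in-degrees: [2, 3, 0, 3, 1, 2, 0, 1]
  ready (indeg=0): [2, 6]
  pop 2: indeg[5]->1 | ready=[6] | order so far=[2]
  pop 6: indeg[0]->1; indeg[1]->2; indeg[3]->2; indeg[5]->0; indeg[7]->0 | ready=[5, 7] | order so far=[2, 6]
  pop 5: no out-edges | ready=[7] | order so far=[2, 6, 5]
  pop 7: indeg[0]->0; indeg[3]->1; indeg[4]->0 | ready=[0, 4] | order so far=[2, 6, 5, 7]
  pop 0: indeg[1]->1 | ready=[4] | order so far=[2, 6, 5, 7, 0]
  pop 4: indeg[3]->0 | ready=[3] | order so far=[2, 6, 5, 7, 0, 4]
  pop 3: indeg[1]->0 | ready=[1] | order so far=[2, 6, 5, 7, 0, 4, 3]
  pop 1: no out-edges | ready=[] | order so far=[2, 6, 5, 7, 0, 4, 3, 1]
  Result: [2, 6, 5, 7, 0, 4, 3, 1]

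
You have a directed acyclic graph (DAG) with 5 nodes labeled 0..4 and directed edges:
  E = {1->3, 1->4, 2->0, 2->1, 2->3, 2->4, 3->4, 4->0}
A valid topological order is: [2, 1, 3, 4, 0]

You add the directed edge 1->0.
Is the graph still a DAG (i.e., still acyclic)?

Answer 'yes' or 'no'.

Answer: yes

Derivation:
Given toposort: [2, 1, 3, 4, 0]
Position of 1: index 1; position of 0: index 4
New edge 1->0: forward
Forward edge: respects the existing order. Still a DAG, same toposort still valid.
Still a DAG? yes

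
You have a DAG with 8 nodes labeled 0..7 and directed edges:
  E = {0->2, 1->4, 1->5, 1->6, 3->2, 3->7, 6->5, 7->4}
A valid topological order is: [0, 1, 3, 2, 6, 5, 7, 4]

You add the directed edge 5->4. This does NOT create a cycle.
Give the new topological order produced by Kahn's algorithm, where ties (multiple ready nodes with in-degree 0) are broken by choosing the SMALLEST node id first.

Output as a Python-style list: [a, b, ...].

Answer: [0, 1, 3, 2, 6, 5, 7, 4]

Derivation:
Old toposort: [0, 1, 3, 2, 6, 5, 7, 4]
Added edge: 5->4
Position of 5 (5) < position of 4 (7). Old order still valid.
Run Kahn's algorithm (break ties by smallest node id):
  initial in-degrees: [0, 0, 2, 0, 3, 2, 1, 1]
  ready (indeg=0): [0, 1, 3]
  pop 0: indeg[2]->1 | ready=[1, 3] | order so far=[0]
  pop 1: indeg[4]->2; indeg[5]->1; indeg[6]->0 | ready=[3, 6] | order so far=[0, 1]
  pop 3: indeg[2]->0; indeg[7]->0 | ready=[2, 6, 7] | order so far=[0, 1, 3]
  pop 2: no out-edges | ready=[6, 7] | order so far=[0, 1, 3, 2]
  pop 6: indeg[5]->0 | ready=[5, 7] | order so far=[0, 1, 3, 2, 6]
  pop 5: indeg[4]->1 | ready=[7] | order so far=[0, 1, 3, 2, 6, 5]
  pop 7: indeg[4]->0 | ready=[4] | order so far=[0, 1, 3, 2, 6, 5, 7]
  pop 4: no out-edges | ready=[] | order so far=[0, 1, 3, 2, 6, 5, 7, 4]
  Result: [0, 1, 3, 2, 6, 5, 7, 4]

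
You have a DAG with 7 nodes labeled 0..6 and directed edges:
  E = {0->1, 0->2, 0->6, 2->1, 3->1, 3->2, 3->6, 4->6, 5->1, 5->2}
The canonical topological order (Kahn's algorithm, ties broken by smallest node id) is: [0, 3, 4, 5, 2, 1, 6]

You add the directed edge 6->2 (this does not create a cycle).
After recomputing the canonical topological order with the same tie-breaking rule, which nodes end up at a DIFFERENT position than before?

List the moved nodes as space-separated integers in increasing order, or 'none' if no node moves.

Answer: 1 2 6

Derivation:
Old toposort: [0, 3, 4, 5, 2, 1, 6]
Added edge 6->2
Recompute Kahn (smallest-id tiebreak):
  initial in-degrees: [0, 4, 4, 0, 0, 0, 3]
  ready (indeg=0): [0, 3, 4, 5]
  pop 0: indeg[1]->3; indeg[2]->3; indeg[6]->2 | ready=[3, 4, 5] | order so far=[0]
  pop 3: indeg[1]->2; indeg[2]->2; indeg[6]->1 | ready=[4, 5] | order so far=[0, 3]
  pop 4: indeg[6]->0 | ready=[5, 6] | order so far=[0, 3, 4]
  pop 5: indeg[1]->1; indeg[2]->1 | ready=[6] | order so far=[0, 3, 4, 5]
  pop 6: indeg[2]->0 | ready=[2] | order so far=[0, 3, 4, 5, 6]
  pop 2: indeg[1]->0 | ready=[1] | order so far=[0, 3, 4, 5, 6, 2]
  pop 1: no out-edges | ready=[] | order so far=[0, 3, 4, 5, 6, 2, 1]
New canonical toposort: [0, 3, 4, 5, 6, 2, 1]
Compare positions:
  Node 0: index 0 -> 0 (same)
  Node 1: index 5 -> 6 (moved)
  Node 2: index 4 -> 5 (moved)
  Node 3: index 1 -> 1 (same)
  Node 4: index 2 -> 2 (same)
  Node 5: index 3 -> 3 (same)
  Node 6: index 6 -> 4 (moved)
Nodes that changed position: 1 2 6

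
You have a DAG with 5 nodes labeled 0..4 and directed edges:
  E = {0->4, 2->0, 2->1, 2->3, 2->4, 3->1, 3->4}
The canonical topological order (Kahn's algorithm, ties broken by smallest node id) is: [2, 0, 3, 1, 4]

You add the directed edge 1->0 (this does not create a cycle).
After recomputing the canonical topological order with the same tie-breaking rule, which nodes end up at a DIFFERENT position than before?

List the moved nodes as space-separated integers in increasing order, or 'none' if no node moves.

Answer: 0 1 3

Derivation:
Old toposort: [2, 0, 3, 1, 4]
Added edge 1->0
Recompute Kahn (smallest-id tiebreak):
  initial in-degrees: [2, 2, 0, 1, 3]
  ready (indeg=0): [2]
  pop 2: indeg[0]->1; indeg[1]->1; indeg[3]->0; indeg[4]->2 | ready=[3] | order so far=[2]
  pop 3: indeg[1]->0; indeg[4]->1 | ready=[1] | order so far=[2, 3]
  pop 1: indeg[0]->0 | ready=[0] | order so far=[2, 3, 1]
  pop 0: indeg[4]->0 | ready=[4] | order so far=[2, 3, 1, 0]
  pop 4: no out-edges | ready=[] | order so far=[2, 3, 1, 0, 4]
New canonical toposort: [2, 3, 1, 0, 4]
Compare positions:
  Node 0: index 1 -> 3 (moved)
  Node 1: index 3 -> 2 (moved)
  Node 2: index 0 -> 0 (same)
  Node 3: index 2 -> 1 (moved)
  Node 4: index 4 -> 4 (same)
Nodes that changed position: 0 1 3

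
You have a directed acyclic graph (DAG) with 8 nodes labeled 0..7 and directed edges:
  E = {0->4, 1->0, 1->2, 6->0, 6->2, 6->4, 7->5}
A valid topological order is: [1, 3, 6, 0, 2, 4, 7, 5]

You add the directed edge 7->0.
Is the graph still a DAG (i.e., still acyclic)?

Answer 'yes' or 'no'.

Given toposort: [1, 3, 6, 0, 2, 4, 7, 5]
Position of 7: index 6; position of 0: index 3
New edge 7->0: backward (u after v in old order)
Backward edge: old toposort is now invalid. Check if this creates a cycle.
Does 0 already reach 7? Reachable from 0: [0, 4]. NO -> still a DAG (reorder needed).
Still a DAG? yes

Answer: yes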